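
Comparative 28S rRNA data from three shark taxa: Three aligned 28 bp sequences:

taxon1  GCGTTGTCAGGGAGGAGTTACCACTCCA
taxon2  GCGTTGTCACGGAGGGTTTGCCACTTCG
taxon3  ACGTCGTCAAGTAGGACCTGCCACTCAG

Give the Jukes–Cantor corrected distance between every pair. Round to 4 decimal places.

taxon1–taxon2: 6/28 sites differ → p ≈ 0.214286, d = −0.75 ln(1 − 0.285715) = 0.252355 ≈ 0.2524.
taxon1–taxon3: 9/28 sites differ → p ≈ 0.321429, d = −0.75 ln(1 − 0.428572) = 0.419713 ≈ 0.4197.
taxon2–taxon3: 9/28 sites differ → p ≈ 0.321429, d = −0.75 ln(1 − 0.428572) = 0.419713 ≈ 0.4197.

d(taxon1,taxon2) = 0.2524, d(taxon1,taxon3) = 0.4197, d(taxon2,taxon3) = 0.4197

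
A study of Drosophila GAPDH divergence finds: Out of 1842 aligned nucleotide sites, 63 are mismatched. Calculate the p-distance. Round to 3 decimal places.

p = 63/1842 = 0.034201… ≈ 0.034 (to 3 d.p.).

0.034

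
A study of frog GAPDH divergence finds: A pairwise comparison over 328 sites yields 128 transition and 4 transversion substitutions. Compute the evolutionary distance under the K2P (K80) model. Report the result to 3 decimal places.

0.793

P = 128/328 ≈ 0.390244 and Q = 4/328 ≈ 0.012195.
Under the Kimura two-parameter model, d = −½ ln(1 − 2P − Q) − ¼ ln(1 − 2Q).
1 − 2P − Q = 0.207317, giving −½ ln(0.207317) = 0.786753.
1 − 2Q = 0.97561, giving −¼ ln(0.97561) = 0.006173.
d = 0.786753 + 0.006173 = 0.792926.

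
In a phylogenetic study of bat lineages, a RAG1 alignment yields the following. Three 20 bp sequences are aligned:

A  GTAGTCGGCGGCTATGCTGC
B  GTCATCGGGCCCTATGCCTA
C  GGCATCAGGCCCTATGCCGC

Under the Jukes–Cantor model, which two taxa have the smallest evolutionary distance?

B and C

A–B: 8/20 differ, p = 0.400, d = 0.572.
A–C: 8/20 differ, p = 0.400, d = 0.572.
B–C: 4/20 differ, p = 0.200, d = 0.233.
The smallest distance is between B and C.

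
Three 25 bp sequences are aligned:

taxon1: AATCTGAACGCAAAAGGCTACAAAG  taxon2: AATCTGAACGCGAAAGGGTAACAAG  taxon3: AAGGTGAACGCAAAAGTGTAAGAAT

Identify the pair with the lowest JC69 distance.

taxon1–taxon2: 4/25 differ, p = 0.160, d = 0.180.
taxon1–taxon3: 7/25 differ, p = 0.280, d = 0.351.
taxon2–taxon3: 6/25 differ, p = 0.240, d = 0.289.
The smallest distance is between taxon1 and taxon2.

taxon1 and taxon2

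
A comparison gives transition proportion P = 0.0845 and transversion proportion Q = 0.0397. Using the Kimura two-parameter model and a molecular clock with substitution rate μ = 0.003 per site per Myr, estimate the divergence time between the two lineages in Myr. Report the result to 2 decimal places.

22.95

Under the Kimura two-parameter model, d = −½ ln(1 − 2P − Q) − ¼ ln(1 − 2Q).
1 − 2P − Q = 0.7913, giving −½ ln(0.7913) = 0.117039.
1 − 2Q = 0.9206, giving −¼ ln(0.9206) = 0.020682.
d = 0.117039 + 0.020682 = 0.137721.
Under a molecular clock d = 2μt, so t = d/(2μ) = 0.137721 / (2 × 0.003) = 22.95 Myr.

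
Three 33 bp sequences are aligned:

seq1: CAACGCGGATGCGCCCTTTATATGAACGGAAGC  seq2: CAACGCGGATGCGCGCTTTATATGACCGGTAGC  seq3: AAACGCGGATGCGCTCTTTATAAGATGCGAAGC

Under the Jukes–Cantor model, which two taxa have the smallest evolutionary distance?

seq1 and seq2

seq1–seq2: 3/33 differ, p = 0.091, d = 0.097.
seq1–seq3: 6/33 differ, p = 0.182, d = 0.208.
seq2–seq3: 7/33 differ, p = 0.212, d = 0.249.
The smallest distance is between seq1 and seq2.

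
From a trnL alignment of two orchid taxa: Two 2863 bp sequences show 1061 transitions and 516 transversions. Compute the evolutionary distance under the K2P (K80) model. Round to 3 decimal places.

1.384

P = 1061/2863 ≈ 0.37059 and Q = 516/2863 ≈ 0.180231.
Under the Kimura two-parameter model, d = −½ ln(1 − 2P − Q) − ¼ ln(1 − 2Q).
1 − 2P − Q = 0.078589, giving −½ ln(0.078589) = 1.271762.
1 − 2Q = 0.639538, giving −¼ ln(0.639538) = 0.111752.
d = 1.271762 + 0.111752 = 1.383514.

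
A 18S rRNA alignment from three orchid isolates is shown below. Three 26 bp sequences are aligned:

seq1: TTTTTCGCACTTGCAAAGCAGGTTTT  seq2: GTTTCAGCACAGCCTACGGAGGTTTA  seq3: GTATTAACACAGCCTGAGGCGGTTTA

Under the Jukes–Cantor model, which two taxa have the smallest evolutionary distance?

seq1–seq2: 10/26 differ, p = 0.385, d = 0.539.
seq1–seq3: 12/26 differ, p = 0.462, d = 0.717.
seq2–seq3: 6/26 differ, p = 0.231, d = 0.276.
The smallest distance is between seq2 and seq3.

seq2 and seq3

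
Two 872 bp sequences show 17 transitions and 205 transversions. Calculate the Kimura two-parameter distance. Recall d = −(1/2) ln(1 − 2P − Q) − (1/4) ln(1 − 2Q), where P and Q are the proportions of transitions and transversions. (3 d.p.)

0.319

P = 17/872 ≈ 0.019495 and Q = 205/872 ≈ 0.235092.
Under the Kimura two-parameter model, d = −½ ln(1 − 2P − Q) − ¼ ln(1 − 2Q).
1 − 2P − Q = 0.725918, giving −½ ln(0.725918) = 0.160159.
1 − 2Q = 0.529816, giving −¼ ln(0.529816) = 0.158806.
d = 0.160159 + 0.158806 = 0.318965.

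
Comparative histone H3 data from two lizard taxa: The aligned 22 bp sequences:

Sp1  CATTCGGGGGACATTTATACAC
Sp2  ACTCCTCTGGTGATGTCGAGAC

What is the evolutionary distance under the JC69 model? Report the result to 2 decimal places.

0.97

The sequences differ at 12 of 22 sites, so p = 12/22 ≈ 0.545455.
d = −(3/4) ln(1 − 4p/3) = −0.75 ln(1 − 0.727273) = −0.75 ln(0.272727)
  = −0.75 × (-1.299284) = 0.974463 substitutions/site.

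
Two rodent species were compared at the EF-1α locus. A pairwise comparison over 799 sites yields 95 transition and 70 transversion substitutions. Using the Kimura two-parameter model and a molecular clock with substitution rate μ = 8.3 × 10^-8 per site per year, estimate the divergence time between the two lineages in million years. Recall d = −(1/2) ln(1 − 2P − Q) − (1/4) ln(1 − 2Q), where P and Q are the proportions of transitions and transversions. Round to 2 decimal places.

1.48

P = 95/799 ≈ 0.118899 and Q = 70/799 ≈ 0.08761.
Under the Kimura two-parameter model, d = −½ ln(1 − 2P − Q) − ¼ ln(1 − 2Q).
1 − 2P − Q = 0.674592, giving −½ ln(0.674592) = 0.196824.
1 − 2Q = 0.82478, giving −¼ ln(0.82478) = 0.048160.
d = 0.196824 + 0.048160 = 0.244984.
Under a molecular clock d = 2μt, so t = d/(2μ) = 0.244984 / (2 × 8.3 × 10^-8) = 1.48 million years.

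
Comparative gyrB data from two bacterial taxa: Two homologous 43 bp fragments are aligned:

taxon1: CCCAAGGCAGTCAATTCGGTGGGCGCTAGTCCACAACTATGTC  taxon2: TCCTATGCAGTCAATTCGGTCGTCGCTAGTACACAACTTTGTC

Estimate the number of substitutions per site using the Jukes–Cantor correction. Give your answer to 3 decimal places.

0.184

The sequences differ at 7 of 43 sites (1, 4, 6, 21, 23, 31, 39), so p = 7/43 ≈ 0.162791.
d = −(3/4) ln(1 − 4p/3) = −0.75 ln(1 − 0.217055) = −0.75 ln(0.782945)
  = −0.75 × (-0.244693) = 0.183520 substitutions/site.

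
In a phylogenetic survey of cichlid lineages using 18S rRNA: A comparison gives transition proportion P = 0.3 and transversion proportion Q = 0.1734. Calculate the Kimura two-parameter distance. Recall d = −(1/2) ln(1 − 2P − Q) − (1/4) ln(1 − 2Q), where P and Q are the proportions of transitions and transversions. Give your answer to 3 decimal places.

Under the Kimura two-parameter model, d = −½ ln(1 − 2P − Q) − ¼ ln(1 − 2Q).
1 − 2P − Q = 0.2266, giving −½ ln(0.2266) = 0.742284.
1 − 2Q = 0.6532, giving −¼ ln(0.6532) = 0.106468.
d = 0.742284 + 0.106468 = 0.848752.

0.849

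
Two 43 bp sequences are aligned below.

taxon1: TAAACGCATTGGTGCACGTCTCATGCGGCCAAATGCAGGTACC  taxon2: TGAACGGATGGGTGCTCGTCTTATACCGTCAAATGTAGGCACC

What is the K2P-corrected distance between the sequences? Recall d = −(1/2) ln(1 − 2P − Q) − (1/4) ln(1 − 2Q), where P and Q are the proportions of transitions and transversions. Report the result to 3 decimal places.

0.284

Of 43 sites, 6 differences are transitions and 4 are transversions, so P = 6/43 ≈ 0.139535 and Q = 4/43 ≈ 0.093023.
Under the Kimura two-parameter model, d = −½ ln(1 − 2P − Q) − ¼ ln(1 − 2Q).
1 − 2P − Q = 0.627907, giving −½ ln(0.627907) = 0.232682.
1 − 2Q = 0.813954, giving −¼ ln(0.813954) = 0.051463.
d = 0.232682 + 0.051463 = 0.284145.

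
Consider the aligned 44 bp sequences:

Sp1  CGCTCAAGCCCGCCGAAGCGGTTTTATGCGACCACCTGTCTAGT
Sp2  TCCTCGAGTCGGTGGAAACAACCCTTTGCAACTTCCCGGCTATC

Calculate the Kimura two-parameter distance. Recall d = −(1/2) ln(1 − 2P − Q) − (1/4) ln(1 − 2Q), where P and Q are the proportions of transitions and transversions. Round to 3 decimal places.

Of 44 sites, 14 differences are transitions and 7 are transversions, so P = 14/44 ≈ 0.318182 and Q = 7/44 ≈ 0.159091.
Under the Kimura two-parameter model, d = −½ ln(1 − 2P − Q) − ¼ ln(1 − 2Q).
1 − 2P − Q = 0.204545, giving −½ ln(0.204545) = 0.793484.
1 − 2Q = 0.681818, giving −¼ ln(0.681818) = 0.095748.
d = 0.793484 + 0.095748 = 0.889232.

0.889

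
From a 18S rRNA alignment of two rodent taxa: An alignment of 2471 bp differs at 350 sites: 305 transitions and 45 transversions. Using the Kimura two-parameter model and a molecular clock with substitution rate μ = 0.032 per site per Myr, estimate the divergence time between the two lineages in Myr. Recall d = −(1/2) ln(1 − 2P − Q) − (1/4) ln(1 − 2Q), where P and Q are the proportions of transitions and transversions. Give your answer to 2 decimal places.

2.55

P = 305/2471 ≈ 0.123432 and Q = 45/2471 ≈ 0.018211.
Under the Kimura two-parameter model, d = −½ ln(1 − 2P − Q) − ¼ ln(1 − 2Q).
1 − 2P − Q = 0.734925, giving −½ ln(0.734925) = 0.153993.
1 − 2Q = 0.963578, giving −¼ ln(0.963578) = 0.009275.
d = 0.153993 + 0.009275 = 0.163268.
Under a molecular clock d = 2μt, so t = d/(2μ) = 0.163268 / (2 × 0.032) = 2.55 Myr.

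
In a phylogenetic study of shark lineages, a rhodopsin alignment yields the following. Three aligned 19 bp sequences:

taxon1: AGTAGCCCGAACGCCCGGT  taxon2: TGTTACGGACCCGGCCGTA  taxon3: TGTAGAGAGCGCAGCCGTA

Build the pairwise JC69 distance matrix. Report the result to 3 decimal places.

taxon1–taxon2: 11/19 sites differ → p ≈ 0.578947, d = −0.75 ln(1 − 0.771929) = 1.108574 ≈ 1.109.
taxon1–taxon3: 10/19 sites differ → p ≈ 0.526316, d = −0.75 ln(1 − 0.701755) = 0.907380 ≈ 0.907.
taxon2–taxon3: 7/19 sites differ → p ≈ 0.368421, d = −0.75 ln(1 − 0.491228) = 0.506816 ≈ 0.507.

d(taxon1,taxon2) = 1.109, d(taxon1,taxon3) = 0.907, d(taxon2,taxon3) = 0.507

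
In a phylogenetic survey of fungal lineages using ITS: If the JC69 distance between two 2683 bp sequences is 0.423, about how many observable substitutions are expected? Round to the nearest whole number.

Invert JC69: p = (3/4)(1 − e^(−4d/3)) = 0.75 × (1 − e^(-0.564)) = 0.75 × (1 − 0.568929) = 0.323303.
Expected differing sites = pL ≈ 0.323303 × 2683 = 867.421949 ≈ 867.

867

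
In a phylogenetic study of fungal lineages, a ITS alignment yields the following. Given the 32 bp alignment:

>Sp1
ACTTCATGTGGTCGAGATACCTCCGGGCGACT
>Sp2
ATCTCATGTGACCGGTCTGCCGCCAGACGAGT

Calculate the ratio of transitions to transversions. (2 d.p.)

2.00

Transitions are A↔G and C↔T; transversions are all other mismatches.
Transitions: 8. Transversions: 4.
R = 8/4 = 2.00.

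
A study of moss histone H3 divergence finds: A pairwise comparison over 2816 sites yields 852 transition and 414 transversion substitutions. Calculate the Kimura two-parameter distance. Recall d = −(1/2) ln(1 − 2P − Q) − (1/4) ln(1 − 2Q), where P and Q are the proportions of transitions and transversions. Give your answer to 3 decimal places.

P = 852/2816 ≈ 0.302557 and Q = 414/2816 ≈ 0.147017.
Under the Kimura two-parameter model, d = −½ ln(1 − 2P − Q) − ¼ ln(1 − 2Q).
1 − 2P − Q = 0.247869, giving −½ ln(0.247869) = 0.697427.
1 − 2Q = 0.705966, giving −¼ ln(0.705966) = 0.087047.
d = 0.697427 + 0.087047 = 0.784474.

0.784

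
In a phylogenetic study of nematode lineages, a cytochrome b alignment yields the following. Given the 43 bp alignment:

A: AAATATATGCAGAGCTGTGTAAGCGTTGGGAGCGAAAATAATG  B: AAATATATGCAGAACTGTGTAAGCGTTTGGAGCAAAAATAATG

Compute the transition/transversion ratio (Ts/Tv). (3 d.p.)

Transitions are A↔G and C↔T; transversions are all other mismatches.
Transitions: 2. Transversions: 1.
R = 2/1 = 2.000.

2.000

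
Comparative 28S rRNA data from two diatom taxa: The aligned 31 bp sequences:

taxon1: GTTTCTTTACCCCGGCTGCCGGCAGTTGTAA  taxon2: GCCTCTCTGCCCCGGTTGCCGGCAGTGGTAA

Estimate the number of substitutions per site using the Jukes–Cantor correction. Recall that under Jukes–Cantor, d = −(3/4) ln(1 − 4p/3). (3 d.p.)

0.224

The sequences differ at 6 of 31 sites (2, 3, 7, 9, 16, 27), so p = 6/31 ≈ 0.193548.
d = −(3/4) ln(1 − 4p/3) = −0.75 ln(1 − 0.258064) = −0.75 ln(0.741936)
  = −0.75 × (-0.298492) = 0.223869 substitutions/site.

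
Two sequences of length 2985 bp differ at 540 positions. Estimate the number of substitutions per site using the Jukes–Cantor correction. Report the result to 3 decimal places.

0.207

p = 540/2985 ≈ 0.180905.
d = −(3/4) ln(1 − 4p/3) = −0.75 ln(1 − 0.241207) = −0.75 ln(0.758793)
  = −0.75 × (-0.276026) = 0.207020 substitutions/site.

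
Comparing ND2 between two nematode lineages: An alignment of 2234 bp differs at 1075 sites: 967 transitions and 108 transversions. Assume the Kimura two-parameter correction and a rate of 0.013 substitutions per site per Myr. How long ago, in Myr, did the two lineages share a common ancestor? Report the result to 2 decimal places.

P = 967/2234 ≈ 0.432856 and Q = 108/2234 ≈ 0.048344.
Under the Kimura two-parameter model, d = −½ ln(1 − 2P − Q) − ¼ ln(1 − 2Q).
1 − 2P − Q = 0.085944, giving −½ ln(0.085944) = 1.227030.
1 − 2Q = 0.903312, giving −¼ ln(0.903312) = 0.025422.
d = 1.227030 + 0.025422 = 1.252452.
Under a molecular clock d = 2μt, so t = d/(2μ) = 1.252452 / (2 × 0.013) = 48.17 Myr.

48.17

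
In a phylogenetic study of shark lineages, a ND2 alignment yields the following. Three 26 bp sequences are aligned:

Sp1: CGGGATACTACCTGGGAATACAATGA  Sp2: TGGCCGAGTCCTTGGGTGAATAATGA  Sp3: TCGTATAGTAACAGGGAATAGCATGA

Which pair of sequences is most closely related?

Sp1–Sp2: 11/26 differ, p = 0.423, d = 0.623.
Sp1–Sp3: 8/26 differ, p = 0.308, d = 0.396.
Sp2–Sp3: 13/26 differ, p = 0.500, d = 0.824.
The smallest distance is between Sp1 and Sp3.

Sp1 and Sp3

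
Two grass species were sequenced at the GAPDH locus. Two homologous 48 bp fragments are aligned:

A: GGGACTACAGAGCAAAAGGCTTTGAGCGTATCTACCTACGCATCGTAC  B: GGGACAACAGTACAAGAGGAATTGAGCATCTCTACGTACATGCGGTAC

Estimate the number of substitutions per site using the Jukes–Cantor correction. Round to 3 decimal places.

0.369

The sequences differ at 14 of 48 sites, so p = 14/48 ≈ 0.291667.
d = −(3/4) ln(1 − 4p/3) = −0.75 ln(1 − 0.388889) = −0.75 ln(0.611111)
  = −0.75 × (-0.492477) = 0.369358 substitutions/site.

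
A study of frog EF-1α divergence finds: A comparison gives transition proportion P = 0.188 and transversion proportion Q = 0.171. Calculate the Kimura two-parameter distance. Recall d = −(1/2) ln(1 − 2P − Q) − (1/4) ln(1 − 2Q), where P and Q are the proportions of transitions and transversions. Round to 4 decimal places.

0.5006

Under the Kimura two-parameter model, d = −½ ln(1 − 2P − Q) − ¼ ln(1 − 2Q).
1 − 2P − Q = 0.453, giving −½ ln(0.453) = 0.395932.
1 − 2Q = 0.658, giving −¼ ln(0.658) = 0.104638.
d = 0.395932 + 0.104638 = 0.500570.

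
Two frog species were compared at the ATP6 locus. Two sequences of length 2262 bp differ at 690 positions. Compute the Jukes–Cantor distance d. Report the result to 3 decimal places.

p = 690/2262 ≈ 0.30504.
d = −(3/4) ln(1 − 4p/3) = −0.75 ln(1 − 0.40672) = −0.75 ln(0.59328)
  = −0.75 × (-0.522089) = 0.391567 substitutions/site.

0.392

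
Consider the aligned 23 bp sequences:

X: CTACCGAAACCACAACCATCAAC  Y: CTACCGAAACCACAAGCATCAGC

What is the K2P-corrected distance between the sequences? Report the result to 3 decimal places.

Of 23 sites, 1 differences are transitions and 1 are transversions, so P = 1/23 ≈ 0.043478 and Q = 1/23 ≈ 0.043478.
Under the Kimura two-parameter model, d = −½ ln(1 − 2P − Q) − ¼ ln(1 − 2Q).
1 − 2P − Q = 0.869566, giving −½ ln(0.869566) = 0.069881.
1 − 2Q = 0.913044, giving −¼ ln(0.913044) = 0.022743.
d = 0.069881 + 0.022743 = 0.092624.

0.093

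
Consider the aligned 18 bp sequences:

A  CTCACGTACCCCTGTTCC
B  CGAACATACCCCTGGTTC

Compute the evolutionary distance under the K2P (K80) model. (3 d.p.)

Of 18 sites, 2 differences are transitions and 3 are transversions, so P = 2/18 ≈ 0.111111 and Q = 3/18 ≈ 0.166667.
Under the Kimura two-parameter model, d = −½ ln(1 − 2P − Q) − ¼ ln(1 − 2Q).
1 − 2P − Q = 0.611111, giving −½ ln(0.611111) = 0.246238.
1 − 2Q = 0.666666, giving −¼ ln(0.666666) = 0.101367.
d = 0.246238 + 0.101367 = 0.347605.

0.348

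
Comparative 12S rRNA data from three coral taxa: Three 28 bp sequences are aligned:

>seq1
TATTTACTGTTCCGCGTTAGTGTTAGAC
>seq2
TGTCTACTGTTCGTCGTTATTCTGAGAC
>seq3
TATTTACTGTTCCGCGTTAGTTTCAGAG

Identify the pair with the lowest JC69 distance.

seq1–seq2: 7/28 differ, p = 0.250, d = 0.304.
seq1–seq3: 3/28 differ, p = 0.107, d = 0.116.
seq2–seq3: 8/28 differ, p = 0.286, d = 0.360.
The smallest distance is between seq1 and seq3.

seq1 and seq3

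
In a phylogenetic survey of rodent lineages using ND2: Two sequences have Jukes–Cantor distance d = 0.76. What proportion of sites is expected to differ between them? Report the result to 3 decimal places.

p = (3/4)(1 − e^(−4d/3)) = 0.75 × (1 − e^(-1.013333)) = 0.75 × (1 − 0.363007) = 0.477745.

0.478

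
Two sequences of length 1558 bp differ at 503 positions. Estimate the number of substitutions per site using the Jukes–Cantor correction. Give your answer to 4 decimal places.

0.4222

p = 503/1558 ≈ 0.32285.
d = −(3/4) ln(1 − 4p/3) = −0.75 ln(1 − 0.430467) = −0.75 ln(0.569533)
  = −0.75 × (-0.562939) = 0.422204 substitutions/site.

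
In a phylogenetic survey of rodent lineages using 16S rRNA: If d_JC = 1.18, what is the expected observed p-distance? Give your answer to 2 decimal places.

p = (3/4)(1 − e^(−4d/3)) = 0.75 × (1 − e^(-1.573333)) = 0.75 × (1 − 0.207353) = 0.594485.

0.59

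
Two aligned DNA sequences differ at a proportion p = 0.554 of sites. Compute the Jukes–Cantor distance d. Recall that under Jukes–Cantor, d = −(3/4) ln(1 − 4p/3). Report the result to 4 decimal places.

1.0065

d = −(3/4) ln(1 − 4p/3) = −0.75 ln(1 − 0.738667) = −0.75 ln(0.261333)
  = −0.75 × (-1.341960) = 1.006470 substitutions/site.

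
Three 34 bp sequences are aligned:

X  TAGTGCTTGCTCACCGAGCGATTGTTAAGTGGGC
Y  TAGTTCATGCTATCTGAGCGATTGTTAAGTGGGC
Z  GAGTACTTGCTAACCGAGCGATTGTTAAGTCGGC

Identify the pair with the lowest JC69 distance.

X and Z

X–Y: 5/34 differ, p = 0.147, d = 0.164.
X–Z: 4/34 differ, p = 0.118, d = 0.128.
Y–Z: 6/34 differ, p = 0.176, d = 0.201.
The smallest distance is between X and Z.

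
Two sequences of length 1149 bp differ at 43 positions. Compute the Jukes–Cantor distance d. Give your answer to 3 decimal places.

p = 43/1149 ≈ 0.037424.
d = −(3/4) ln(1 − 4p/3) = −0.75 ln(1 − 0.049899) = −0.75 ln(0.950101)
  = −0.75 × (-0.051187) = 0.038390 substitutions/site.

0.038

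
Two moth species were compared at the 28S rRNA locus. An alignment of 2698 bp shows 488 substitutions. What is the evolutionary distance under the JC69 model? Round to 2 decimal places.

p = 488/2698 ≈ 0.180875.
d = −(3/4) ln(1 − 4p/3) = −0.75 ln(1 − 0.241167) = −0.75 ln(0.758833)
  = −0.75 × (-0.275974) = 0.206981 substitutions/site.

0.21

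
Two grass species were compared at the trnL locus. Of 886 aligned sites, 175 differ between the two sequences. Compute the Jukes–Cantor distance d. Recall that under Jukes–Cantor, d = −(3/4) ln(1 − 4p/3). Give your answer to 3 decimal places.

0.229

p = 175/886 ≈ 0.197517.
d = −(3/4) ln(1 − 4p/3) = −0.75 ln(1 − 0.263356) = −0.75 ln(0.736644)
  = −0.75 × (-0.305651) = 0.229238 substitutions/site.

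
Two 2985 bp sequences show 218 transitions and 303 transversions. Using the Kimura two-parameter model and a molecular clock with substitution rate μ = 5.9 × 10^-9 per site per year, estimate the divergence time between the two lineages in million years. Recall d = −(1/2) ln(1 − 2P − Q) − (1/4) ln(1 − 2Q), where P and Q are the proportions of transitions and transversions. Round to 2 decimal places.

16.86

P = 218/2985 ≈ 0.073032 and Q = 303/2985 ≈ 0.101508.
Under the Kimura two-parameter model, d = −½ ln(1 − 2P − Q) − ¼ ln(1 − 2Q).
1 − 2P − Q = 0.752428, giving −½ ln(0.752428) = 0.142225.
1 − 2Q = 0.796984, giving −¼ ln(0.796984) = 0.056730.
d = 0.142225 + 0.056730 = 0.198955.
Under a molecular clock d = 2μt, so t = d/(2μ) = 0.198955 / (2 × 5.9 × 10^-9) = 16.86 million years.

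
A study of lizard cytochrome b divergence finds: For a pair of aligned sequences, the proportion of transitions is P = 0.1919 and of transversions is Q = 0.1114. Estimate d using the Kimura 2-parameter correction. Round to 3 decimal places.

0.405

Under the Kimura two-parameter model, d = −½ ln(1 − 2P − Q) − ¼ ln(1 − 2Q).
1 − 2P − Q = 0.5048, giving −½ ln(0.5048) = 0.341796.
1 − 2Q = 0.7772, giving −¼ ln(0.7772) = 0.063014.
d = 0.341796 + 0.063014 = 0.404810.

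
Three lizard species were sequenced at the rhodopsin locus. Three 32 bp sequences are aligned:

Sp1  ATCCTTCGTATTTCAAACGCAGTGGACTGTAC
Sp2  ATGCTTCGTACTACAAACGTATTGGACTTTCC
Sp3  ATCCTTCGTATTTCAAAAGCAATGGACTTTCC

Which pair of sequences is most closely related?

Sp1 and Sp3

Sp1–Sp2: 7/32 differ, p = 0.219, d = 0.259.
Sp1–Sp3: 4/32 differ, p = 0.125, d = 0.137.
Sp2–Sp3: 6/32 differ, p = 0.188, d = 0.216.
The smallest distance is between Sp1 and Sp3.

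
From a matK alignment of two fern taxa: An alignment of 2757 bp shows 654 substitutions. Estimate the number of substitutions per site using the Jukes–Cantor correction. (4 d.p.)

0.2852

p = 654/2757 ≈ 0.237214.
d = −(3/4) ln(1 − 4p/3) = −0.75 ln(1 − 0.316285) = −0.75 ln(0.683715)
  = −0.75 × (-0.380214) = 0.285161 substitutions/site.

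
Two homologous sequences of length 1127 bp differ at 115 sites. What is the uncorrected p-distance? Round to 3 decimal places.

p = 115/1127 = 0.102040… ≈ 0.102 (to 3 d.p.).

0.102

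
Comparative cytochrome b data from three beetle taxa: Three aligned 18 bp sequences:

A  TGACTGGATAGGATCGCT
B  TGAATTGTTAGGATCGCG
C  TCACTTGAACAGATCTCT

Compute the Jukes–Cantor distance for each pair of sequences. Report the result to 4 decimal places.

A–B: 4/18 sites differ → p ≈ 0.222222, d = −0.75 ln(1 − 0.296296) = 0.263548 ≈ 0.2635.
A–C: 6/18 sites differ → p ≈ 0.333333, d = −0.75 ln(1 − 0.444444) = 0.440839 ≈ 0.4408.
B–C: 8/18 sites differ → p ≈ 0.444444, d = −0.75 ln(1 − 0.592592) = 0.673455 ≈ 0.6735.

d(A,B) = 0.2635, d(A,C) = 0.4408, d(B,C) = 0.6735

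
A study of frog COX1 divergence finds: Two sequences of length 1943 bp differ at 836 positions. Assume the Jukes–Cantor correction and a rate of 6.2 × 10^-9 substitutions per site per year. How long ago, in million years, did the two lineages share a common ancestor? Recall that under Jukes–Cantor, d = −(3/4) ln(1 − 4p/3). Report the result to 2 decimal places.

51.57

p = 836/1943 ≈ 0.430262.
d = −(3/4) ln(1 − 4p/3) = −0.75 ln(1 − 0.573683) = −0.75 ln(0.426317)
  = −0.75 × (-0.852572) = 0.639429 substitutions/site.
Under a molecular clock d = 2μt, so t = d/(2μ) = 0.639429 / (2 × 6.2 × 10^-9) = 51.57 million years.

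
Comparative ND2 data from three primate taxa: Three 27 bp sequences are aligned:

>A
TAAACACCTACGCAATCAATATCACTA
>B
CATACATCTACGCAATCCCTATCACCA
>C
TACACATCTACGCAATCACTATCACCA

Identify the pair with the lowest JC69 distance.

A–B: 6/27 differ, p = 0.222, d = 0.264.
A–C: 4/27 differ, p = 0.148, d = 0.165.
B–C: 3/27 differ, p = 0.111, d = 0.120.
The smallest distance is between B and C.

B and C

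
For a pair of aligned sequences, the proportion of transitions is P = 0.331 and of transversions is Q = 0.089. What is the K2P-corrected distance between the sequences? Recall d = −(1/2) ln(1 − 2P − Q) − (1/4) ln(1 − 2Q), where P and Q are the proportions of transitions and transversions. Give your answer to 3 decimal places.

0.744

Under the Kimura two-parameter model, d = −½ ln(1 − 2P − Q) − ¼ ln(1 − 2Q).
1 − 2P − Q = 0.249, giving −½ ln(0.249) = 0.695151.
1 − 2Q = 0.822, giving −¼ ln(0.822) = 0.049004.
d = 0.695151 + 0.049004 = 0.744155.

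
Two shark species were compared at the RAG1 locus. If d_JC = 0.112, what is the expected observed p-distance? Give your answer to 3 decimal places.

p = (3/4)(1 − e^(−4d/3)) = 0.75 × (1 − e^(-0.149333)) = 0.75 × (1 − 0.861282) = 0.104039.

0.104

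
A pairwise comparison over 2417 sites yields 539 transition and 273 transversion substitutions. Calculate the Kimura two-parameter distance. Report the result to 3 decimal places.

P = 539/2417 ≈ 0.223004 and Q = 273/2417 ≈ 0.11295.
Under the Kimura two-parameter model, d = −½ ln(1 − 2P − Q) − ¼ ln(1 − 2Q).
1 − 2P − Q = 0.441042, giving −½ ln(0.441042) = 0.409308.
1 − 2Q = 0.7741, giving −¼ ln(0.7741) = 0.064014.
d = 0.409308 + 0.064014 = 0.473322.

0.473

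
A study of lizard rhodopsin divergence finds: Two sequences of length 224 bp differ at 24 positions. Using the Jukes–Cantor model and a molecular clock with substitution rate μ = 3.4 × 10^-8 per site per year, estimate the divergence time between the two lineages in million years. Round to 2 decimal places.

p = 24/224 ≈ 0.107143.
d = −(3/4) ln(1 − 4p/3) = −0.75 ln(1 − 0.142857) = −0.75 ln(0.857143)
  = −0.75 × (-0.154151) = 0.115613 substitutions/site.
Under a molecular clock d = 2μt, so t = d/(2μ) = 0.115613 / (2 × 3.4 × 10^-8) = 1.70 million years.

1.70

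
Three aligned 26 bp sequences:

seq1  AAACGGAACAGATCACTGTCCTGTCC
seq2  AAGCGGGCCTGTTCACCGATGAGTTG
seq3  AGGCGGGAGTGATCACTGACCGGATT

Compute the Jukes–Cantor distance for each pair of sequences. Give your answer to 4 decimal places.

d(seq1,seq2) = 0.7166, d(seq1,seq3) = 0.5393, d(seq2,seq3) = 0.5393

seq1–seq2: 12/26 sites differ → p ≈ 0.461538, d = −0.75 ln(1 − 0.615384) = 0.716632 ≈ 0.7166.
seq1–seq3: 10/26 sites differ → p ≈ 0.384615, d = −0.75 ln(1 − 0.51282) = 0.539341 ≈ 0.5393.
seq2–seq3: 10/26 sites differ → p ≈ 0.384615, d = −0.75 ln(1 − 0.51282) = 0.539341 ≈ 0.5393.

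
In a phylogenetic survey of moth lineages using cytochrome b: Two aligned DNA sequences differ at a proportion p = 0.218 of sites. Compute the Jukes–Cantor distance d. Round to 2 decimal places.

0.26

d = −(3/4) ln(1 − 4p/3) = −0.75 ln(1 − 0.290667) = −0.75 ln(0.709333)
  = −0.75 × (-0.343430) = 0.257573 substitutions/site.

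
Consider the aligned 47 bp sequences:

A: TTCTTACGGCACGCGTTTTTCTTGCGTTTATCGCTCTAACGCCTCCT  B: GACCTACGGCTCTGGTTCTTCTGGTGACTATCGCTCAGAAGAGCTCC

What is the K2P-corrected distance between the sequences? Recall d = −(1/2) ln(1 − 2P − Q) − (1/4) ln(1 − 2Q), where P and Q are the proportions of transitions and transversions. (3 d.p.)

0.585

Of 47 sites, 8 differences are transitions and 11 are transversions, so P = 8/47 ≈ 0.170213 and Q = 11/47 ≈ 0.234043.
Under the Kimura two-parameter model, d = −½ ln(1 − 2P − Q) − ¼ ln(1 − 2Q).
1 − 2P − Q = 0.425531, giving −½ ln(0.425531) = 0.427209.
1 − 2Q = 0.531914, giving −¼ ln(0.531914) = 0.157818.
d = 0.427209 + 0.157818 = 0.585027.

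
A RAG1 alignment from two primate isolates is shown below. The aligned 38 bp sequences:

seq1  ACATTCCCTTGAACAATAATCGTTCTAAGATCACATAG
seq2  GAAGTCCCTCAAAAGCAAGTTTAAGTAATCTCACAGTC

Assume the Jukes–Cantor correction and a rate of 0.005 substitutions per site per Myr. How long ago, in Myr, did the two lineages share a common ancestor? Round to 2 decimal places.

The sequences differ at 20 of 38 sites, so p = 20/38 ≈ 0.526316.
d = −(3/4) ln(1 − 4p/3) = −0.75 ln(1 − 0.701755) = −0.75 ln(0.298245)
  = −0.75 × (-1.209840) = 0.907380 substitutions/site.
Under a molecular clock d = 2μt, so t = d/(2μ) = 0.907380 / (2 × 0.005) = 90.74 Myr.

90.74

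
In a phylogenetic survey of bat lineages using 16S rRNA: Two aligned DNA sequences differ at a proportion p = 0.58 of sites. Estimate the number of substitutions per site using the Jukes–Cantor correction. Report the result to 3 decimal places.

d = −(3/4) ln(1 − 4p/3) = −0.75 ln(1 − 0.773333) = −0.75 ln(0.226667)
  = −0.75 × (-1.484273) = 1.113205 substitutions/site.

1.113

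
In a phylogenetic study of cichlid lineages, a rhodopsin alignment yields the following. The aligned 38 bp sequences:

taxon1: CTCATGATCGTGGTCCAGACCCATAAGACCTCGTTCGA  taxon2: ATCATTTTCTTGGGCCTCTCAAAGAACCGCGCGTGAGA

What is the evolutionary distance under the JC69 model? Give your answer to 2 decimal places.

0.68

The sequences differ at 17 of 38 sites, so p = 17/38 ≈ 0.447368.
d = −(3/4) ln(1 − 4p/3) = −0.75 ln(1 − 0.596491) = −0.75 ln(0.403509)
  = −0.75 × (-0.907556) = 0.680667 substitutions/site.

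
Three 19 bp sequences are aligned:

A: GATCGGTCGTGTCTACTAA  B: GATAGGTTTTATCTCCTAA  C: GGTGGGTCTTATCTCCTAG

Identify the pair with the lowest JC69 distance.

B and C

A–B: 5/19 differ, p = 0.263, d = 0.324.
A–C: 6/19 differ, p = 0.316, d = 0.410.
B–C: 4/19 differ, p = 0.211, d = 0.247.
The smallest distance is between B and C.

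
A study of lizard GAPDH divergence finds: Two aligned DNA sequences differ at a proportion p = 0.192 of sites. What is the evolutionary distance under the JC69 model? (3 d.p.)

d = −(3/4) ln(1 − 4p/3) = −0.75 ln(1 − 0.256) = −0.75 ln(0.744)
  = −0.75 × (-0.295714) = 0.221786 substitutions/site.

0.222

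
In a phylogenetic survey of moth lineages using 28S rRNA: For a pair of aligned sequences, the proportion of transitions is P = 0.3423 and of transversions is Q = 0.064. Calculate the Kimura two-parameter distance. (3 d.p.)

Under the Kimura two-parameter model, d = −½ ln(1 − 2P − Q) − ¼ ln(1 − 2Q).
1 − 2P − Q = 0.2514, giving −½ ln(0.2514) = 0.690355.
1 − 2Q = 0.872, giving −¼ ln(0.872) = 0.034241.
d = 0.690355 + 0.034241 = 0.724596.

0.725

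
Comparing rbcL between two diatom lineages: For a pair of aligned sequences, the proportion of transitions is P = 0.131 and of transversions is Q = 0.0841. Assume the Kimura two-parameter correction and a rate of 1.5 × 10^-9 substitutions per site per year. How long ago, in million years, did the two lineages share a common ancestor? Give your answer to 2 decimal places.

Under the Kimura two-parameter model, d = −½ ln(1 − 2P − Q) − ¼ ln(1 − 2Q).
1 − 2P − Q = 0.6539, giving −½ ln(0.6539) = 0.212400.
1 − 2Q = 0.8318, giving −¼ ln(0.8318) = 0.046041.
d = 0.212400 + 0.046041 = 0.258441.
Under a molecular clock d = 2μt, so t = d/(2μ) = 0.258441 / (2 × 1.5 × 10^-9) = 86.15 million years.

86.15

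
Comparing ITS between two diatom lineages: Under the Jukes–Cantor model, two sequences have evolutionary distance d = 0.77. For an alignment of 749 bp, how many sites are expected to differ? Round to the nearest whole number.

361

Invert JC69: p = (3/4)(1 − e^(−4d/3)) = 0.75 × (1 − e^(-1.026667)) = 0.75 × (1 − 0.358199) = 0.481351.
Expected differing sites = pL ≈ 0.481351 × 749 = 360.531899 ≈ 361.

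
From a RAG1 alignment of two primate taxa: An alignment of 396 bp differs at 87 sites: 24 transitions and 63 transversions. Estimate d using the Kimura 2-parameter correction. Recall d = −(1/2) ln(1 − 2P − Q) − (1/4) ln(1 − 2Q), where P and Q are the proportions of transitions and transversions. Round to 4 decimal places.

P = 24/396 ≈ 0.060606 and Q = 63/396 ≈ 0.159091.
Under the Kimura two-parameter model, d = −½ ln(1 − 2P − Q) − ¼ ln(1 − 2Q).
1 − 2P − Q = 0.719697, giving −½ ln(0.719697) = 0.164462.
1 − 2Q = 0.681818, giving −¼ ln(0.681818) = 0.095748.
d = 0.164462 + 0.095748 = 0.260210.

0.2602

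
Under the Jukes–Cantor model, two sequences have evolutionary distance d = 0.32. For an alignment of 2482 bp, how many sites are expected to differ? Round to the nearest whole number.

Invert JC69: p = (3/4)(1 − e^(−4d/3)) = 0.75 × (1 − e^(-0.426667)) = 0.75 × (1 − 0.652681) = 0.260489.
Expected differing sites = pL ≈ 0.260489 × 2482 = 646.533698 ≈ 647.

647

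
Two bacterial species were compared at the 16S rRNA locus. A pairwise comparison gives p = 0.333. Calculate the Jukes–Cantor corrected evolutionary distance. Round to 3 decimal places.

d = −(3/4) ln(1 − 4p/3) = −0.75 ln(1 − 0.444) = −0.75 ln(0.556)
  = −0.75 × (-0.586987) = 0.440240 substitutions/site.

0.440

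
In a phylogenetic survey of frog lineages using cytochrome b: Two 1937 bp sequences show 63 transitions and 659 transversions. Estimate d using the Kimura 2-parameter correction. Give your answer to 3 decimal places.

0.545

P = 63/1937 ≈ 0.032525 and Q = 659/1937 ≈ 0.340217.
Under the Kimura two-parameter model, d = −½ ln(1 − 2P − Q) − ¼ ln(1 − 2Q).
1 − 2P − Q = 0.594733, giving −½ ln(0.594733) = 0.259821.
1 − 2Q = 0.319566, giving −¼ ln(0.319566) = 0.285198.
d = 0.259821 + 0.285198 = 0.545019.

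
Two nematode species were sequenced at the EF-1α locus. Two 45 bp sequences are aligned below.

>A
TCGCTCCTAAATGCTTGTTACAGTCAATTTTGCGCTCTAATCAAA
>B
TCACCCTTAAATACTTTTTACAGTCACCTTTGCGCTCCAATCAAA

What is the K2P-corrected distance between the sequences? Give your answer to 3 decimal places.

0.210

Of 45 sites, 6 differences are transitions and 2 are transversions, so P = 6/45 ≈ 0.133333 and Q = 2/45 ≈ 0.044444.
Under the Kimura two-parameter model, d = −½ ln(1 − 2P − Q) − ¼ ln(1 − 2Q).
1 − 2P − Q = 0.68889, giving −½ ln(0.68889) = 0.186337.
1 − 2Q = 0.911112, giving −¼ ln(0.911112) = 0.023272.
d = 0.186337 + 0.023272 = 0.209609.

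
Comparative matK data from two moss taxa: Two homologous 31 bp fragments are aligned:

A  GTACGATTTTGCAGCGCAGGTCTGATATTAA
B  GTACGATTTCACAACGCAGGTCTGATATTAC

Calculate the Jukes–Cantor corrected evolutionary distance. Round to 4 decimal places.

0.1416

The sequences differ at 4 of 31 sites (10, 11, 14, 31), so p = 4/31 ≈ 0.129032.
d = −(3/4) ln(1 − 4p/3) = −0.75 ln(1 − 0.172043) = −0.75 ln(0.827957)
  = −0.75 × (-0.188794) = 0.141596 substitutions/site.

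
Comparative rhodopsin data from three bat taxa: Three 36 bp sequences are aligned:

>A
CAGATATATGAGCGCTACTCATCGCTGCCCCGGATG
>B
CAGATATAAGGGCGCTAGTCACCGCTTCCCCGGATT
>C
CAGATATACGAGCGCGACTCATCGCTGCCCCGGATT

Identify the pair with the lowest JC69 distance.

A–B: 6/36 differ, p = 0.167, d = 0.188.
A–C: 3/36 differ, p = 0.083, d = 0.088.
B–C: 6/36 differ, p = 0.167, d = 0.188.
The smallest distance is between A and C.

A and C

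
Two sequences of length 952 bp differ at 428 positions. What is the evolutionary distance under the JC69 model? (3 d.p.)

0.686

p = 428/952 ≈ 0.44958.
d = −(3/4) ln(1 − 4p/3) = −0.75 ln(1 − 0.59944) = −0.75 ln(0.40056)
  = −0.75 × (-0.914892) = 0.686169 substitutions/site.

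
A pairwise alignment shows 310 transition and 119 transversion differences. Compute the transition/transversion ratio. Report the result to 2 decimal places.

R = 310/119 = 2.605042… ≈ 2.61 (to 2 d.p.).

2.61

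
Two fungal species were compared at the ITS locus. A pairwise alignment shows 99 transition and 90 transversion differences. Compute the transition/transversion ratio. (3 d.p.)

R = 99/90 = 1.100.

1.100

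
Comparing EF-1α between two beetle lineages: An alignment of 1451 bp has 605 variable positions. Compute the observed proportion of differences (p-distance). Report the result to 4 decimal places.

p = 605/1451 = 0.416953… ≈ 0.4170 (to 4 d.p.).

0.4170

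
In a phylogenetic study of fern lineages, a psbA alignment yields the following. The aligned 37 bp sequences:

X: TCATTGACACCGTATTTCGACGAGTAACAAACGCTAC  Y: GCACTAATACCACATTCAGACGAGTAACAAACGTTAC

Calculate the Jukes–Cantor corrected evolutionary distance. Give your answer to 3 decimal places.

The sequences differ at 9 of 37 sites (1, 4, 6, 8, 12, 13, 17, 18, 34), so p = 9/37 ≈ 0.243243.
d = −(3/4) ln(1 − 4p/3) = −0.75 ln(1 − 0.324324) = −0.75 ln(0.675676)
  = −0.75 × (-0.392042) = 0.294032 substitutions/site.

0.294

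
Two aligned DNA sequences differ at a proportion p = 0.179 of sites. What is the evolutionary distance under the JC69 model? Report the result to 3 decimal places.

d = −(3/4) ln(1 − 4p/3) = −0.75 ln(1 − 0.238667) = −0.75 ln(0.761333)
  = −0.75 × (-0.272684) = 0.204513 substitutions/site.

0.205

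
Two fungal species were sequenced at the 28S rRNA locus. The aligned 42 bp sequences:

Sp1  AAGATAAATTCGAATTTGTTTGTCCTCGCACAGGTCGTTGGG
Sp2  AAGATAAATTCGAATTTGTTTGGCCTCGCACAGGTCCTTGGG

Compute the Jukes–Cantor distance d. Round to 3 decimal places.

0.049

The sequences differ at 2 of 42 sites (23, 37), so p = 2/42 ≈ 0.047619.
d = −(3/4) ln(1 − 4p/3) = −0.75 ln(1 − 0.063492) = −0.75 ln(0.936508)
  = −0.75 × (-0.065597) = 0.049198 substitutions/site.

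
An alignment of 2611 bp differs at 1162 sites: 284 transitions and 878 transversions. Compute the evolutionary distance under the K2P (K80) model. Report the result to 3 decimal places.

0.683

P = 284/2611 ≈ 0.108771 and Q = 878/2611 ≈ 0.33627.
Under the Kimura two-parameter model, d = −½ ln(1 − 2P − Q) − ¼ ln(1 − 2Q).
1 − 2P − Q = 0.446188, giving −½ ln(0.446188) = 0.403507.
1 − 2Q = 0.32746, giving −¼ ln(0.32746) = 0.279097.
d = 0.403507 + 0.279097 = 0.682604.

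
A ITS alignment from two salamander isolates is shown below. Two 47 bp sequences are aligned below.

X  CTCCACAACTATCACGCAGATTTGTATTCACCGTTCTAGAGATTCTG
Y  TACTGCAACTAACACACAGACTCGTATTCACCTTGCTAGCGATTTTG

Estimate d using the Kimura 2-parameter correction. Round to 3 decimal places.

Of 47 sites, 7 differences are transitions and 5 are transversions, so P = 7/47 ≈ 0.148936 and Q = 5/47 ≈ 0.106383.
Under the Kimura two-parameter model, d = −½ ln(1 − 2P − Q) − ¼ ln(1 − 2Q).
1 − 2P − Q = 0.595745, giving −½ ln(0.595745) = 0.258971.
1 − 2Q = 0.787234, giving −¼ ln(0.787234) = 0.059807.
d = 0.258971 + 0.059807 = 0.318778.

0.319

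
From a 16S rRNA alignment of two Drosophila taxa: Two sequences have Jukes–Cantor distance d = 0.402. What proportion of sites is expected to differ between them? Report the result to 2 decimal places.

0.31

p = (3/4)(1 − e^(−4d/3)) = 0.75 × (1 − e^(-0.536)) = 0.75 × (1 − 0.585084) = 0.311187.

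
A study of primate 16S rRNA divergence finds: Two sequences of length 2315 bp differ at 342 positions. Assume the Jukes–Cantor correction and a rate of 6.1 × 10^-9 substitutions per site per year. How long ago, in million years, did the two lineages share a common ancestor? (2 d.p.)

p = 342/2315 ≈ 0.147732.
d = −(3/4) ln(1 − 4p/3) = −0.75 ln(1 − 0.196976) = −0.75 ln(0.803024)
  = −0.75 × (-0.219371) = 0.164528 substitutions/site.
Under a molecular clock d = 2μt, so t = d/(2μ) = 0.164528 / (2 × 6.1 × 10^-9) = 13.49 million years.

13.49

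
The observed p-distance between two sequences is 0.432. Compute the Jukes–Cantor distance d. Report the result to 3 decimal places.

d = −(3/4) ln(1 − 4p/3) = −0.75 ln(1 − 0.576) = −0.75 ln(0.424)
  = −0.75 × (-0.858022) = 0.643517 substitutions/site.

0.644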